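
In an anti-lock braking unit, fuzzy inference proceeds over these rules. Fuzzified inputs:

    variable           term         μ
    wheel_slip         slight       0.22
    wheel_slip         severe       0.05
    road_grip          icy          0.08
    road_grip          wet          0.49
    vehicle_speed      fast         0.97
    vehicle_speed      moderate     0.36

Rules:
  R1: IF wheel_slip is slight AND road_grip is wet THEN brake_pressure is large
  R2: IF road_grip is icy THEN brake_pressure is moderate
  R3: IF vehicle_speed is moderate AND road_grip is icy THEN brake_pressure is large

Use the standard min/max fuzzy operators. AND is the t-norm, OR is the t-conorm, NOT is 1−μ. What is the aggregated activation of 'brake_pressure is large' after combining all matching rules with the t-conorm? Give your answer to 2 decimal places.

0.22

R1: slight=0.22, wet=0.49; AND[min(a, b)] → w = 0.22
R2: icy=0.08 → w = 0.08
R3: moderate=0.36, icy=0.08; AND[min(a, b)] → w = 0.08
Rules with consequent 'large': {R1, R3} → strengths 0.22, 0.08
Aggregate via t-conorm [max(a, b)]: 0.22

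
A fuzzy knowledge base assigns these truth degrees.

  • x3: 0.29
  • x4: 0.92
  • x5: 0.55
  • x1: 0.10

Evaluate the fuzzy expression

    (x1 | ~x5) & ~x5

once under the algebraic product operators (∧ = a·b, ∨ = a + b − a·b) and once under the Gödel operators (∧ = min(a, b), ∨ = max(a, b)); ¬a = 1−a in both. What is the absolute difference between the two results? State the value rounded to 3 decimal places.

0.223

Under algebraic product:
  ~x5 = 1 − 0.5500 = 0.4500
  x1 | ~x5 = a + b − a·b on (0.1000, 0.4500) = 0.5050
  ~x5 = 1 − 0.5500 = 0.4500
  (x1 | ~x5) & ~x5 = a·b on (0.5050, 0.4500) = 0.2272
  → value = 0.2272
Under Gödel:
  ~x5 = 1 − 0.55 = 0.45
  x1 | ~x5 = max(a, b) on (0.10, 0.45) = 0.45
  ~x5 = 1 − 0.55 = 0.45
  (x1 | ~x5) & ~x5 = min(a, b) on (0.45, 0.45) = 0.45
  → value = 0.4500
|0.2272 − 0.4500| = 0.223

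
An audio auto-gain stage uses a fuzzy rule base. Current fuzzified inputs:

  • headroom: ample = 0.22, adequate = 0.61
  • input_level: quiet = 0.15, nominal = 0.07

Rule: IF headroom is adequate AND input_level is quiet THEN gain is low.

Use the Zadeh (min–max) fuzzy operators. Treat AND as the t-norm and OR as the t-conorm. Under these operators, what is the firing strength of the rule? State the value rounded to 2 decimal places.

0.15

firing strength: adequate=0.61, quiet=0.15; AND[min(a, b)] → w = 0.15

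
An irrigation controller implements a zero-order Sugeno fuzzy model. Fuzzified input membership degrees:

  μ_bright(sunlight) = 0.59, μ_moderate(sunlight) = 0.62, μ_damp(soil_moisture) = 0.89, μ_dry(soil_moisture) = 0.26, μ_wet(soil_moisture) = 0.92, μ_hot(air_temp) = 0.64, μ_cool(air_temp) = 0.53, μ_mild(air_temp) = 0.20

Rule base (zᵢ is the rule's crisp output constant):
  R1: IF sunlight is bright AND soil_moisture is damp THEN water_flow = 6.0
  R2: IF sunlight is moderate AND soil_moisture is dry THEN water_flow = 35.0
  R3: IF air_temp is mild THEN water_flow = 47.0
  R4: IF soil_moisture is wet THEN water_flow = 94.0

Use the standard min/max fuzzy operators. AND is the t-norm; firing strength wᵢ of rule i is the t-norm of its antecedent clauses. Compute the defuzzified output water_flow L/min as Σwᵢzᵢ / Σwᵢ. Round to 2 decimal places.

R1 (z=6.0): bright=0.59, damp=0.89; AND[min(a, b)] → w = 0.59
R2 (z=35.0): moderate=0.62, dry=0.26; AND[min(a, b)] → w = 0.26
R3 (z=47.0): mild=0.20 → w = 0.20
R4 (z=94.0): wet=0.92 → w = 0.92
Weighted average = (0.59·6.0 + 0.26·35.0 + 0.20·47.0 + 0.92·94.0) / (0.59 + 0.26 + 0.20 + 0.92)
  = 108.5200 / 1.9700 = 55.09

55.09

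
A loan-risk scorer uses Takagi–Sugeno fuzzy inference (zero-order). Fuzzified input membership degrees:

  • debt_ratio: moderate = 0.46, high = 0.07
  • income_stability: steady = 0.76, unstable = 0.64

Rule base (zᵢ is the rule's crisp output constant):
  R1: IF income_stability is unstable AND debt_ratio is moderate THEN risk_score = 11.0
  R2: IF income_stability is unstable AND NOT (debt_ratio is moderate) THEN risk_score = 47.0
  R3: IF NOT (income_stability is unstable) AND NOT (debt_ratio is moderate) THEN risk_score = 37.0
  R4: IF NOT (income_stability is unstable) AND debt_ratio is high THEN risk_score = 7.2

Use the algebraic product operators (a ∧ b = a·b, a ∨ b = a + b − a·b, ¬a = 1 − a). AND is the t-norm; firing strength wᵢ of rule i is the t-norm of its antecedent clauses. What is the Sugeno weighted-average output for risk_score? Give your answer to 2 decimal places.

31.24

R1 (z=11.0): unstable=0.64, moderate=0.46; AND[a·b] → w = 0.2944
R2 (z=47.0): unstable=0.64, ¬moderate=1−0.46=0.54; AND[a·b] → w = 0.3456
R3 (z=37.0): ¬unstable=1−0.64=0.36, ¬moderate=1−0.46=0.54; AND[a·b] → w = 0.1944
R4 (z=7.2): ¬unstable=1−0.64=0.36, high=0.07; AND[a·b] → w = 0.0252
Weighted average = (0.2944·11.0 + 0.3456·47.0 + 0.1944·37.0 + 0.0252·7.2) / (0.2944 + 0.3456 + 0.1944 + 0.0252)
  = 26.8558 / 0.8596 = 31.24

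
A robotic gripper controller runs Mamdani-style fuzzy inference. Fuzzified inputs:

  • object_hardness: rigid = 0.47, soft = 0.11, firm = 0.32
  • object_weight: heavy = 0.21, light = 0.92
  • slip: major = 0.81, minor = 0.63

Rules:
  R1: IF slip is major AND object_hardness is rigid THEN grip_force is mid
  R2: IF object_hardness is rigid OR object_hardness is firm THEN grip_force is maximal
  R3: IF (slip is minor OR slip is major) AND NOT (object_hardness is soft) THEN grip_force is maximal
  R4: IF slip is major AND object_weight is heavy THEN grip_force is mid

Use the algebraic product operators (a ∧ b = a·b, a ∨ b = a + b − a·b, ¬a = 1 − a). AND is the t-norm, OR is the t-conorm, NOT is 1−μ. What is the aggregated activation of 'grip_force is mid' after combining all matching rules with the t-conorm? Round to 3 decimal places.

R1: major=0.81, rigid=0.47; AND[a·b] → w = 0.3807
R2: rigid=0.47, firm=0.32; OR[a + b − a·b] → w = 0.6396
R3: (minor=0.63 OR major=0.81) = 0.9297; AND[a·b] with ¬soft=1−0.11=0.89 → w = 0.8274
R4: major=0.81, heavy=0.21; AND[a·b] → w = 0.1701
Rules with consequent 'mid': {R1, R4} → strengths 0.3807, 0.1701
Aggregate via t-conorm [a + b − a·b]: 0.4860

0.486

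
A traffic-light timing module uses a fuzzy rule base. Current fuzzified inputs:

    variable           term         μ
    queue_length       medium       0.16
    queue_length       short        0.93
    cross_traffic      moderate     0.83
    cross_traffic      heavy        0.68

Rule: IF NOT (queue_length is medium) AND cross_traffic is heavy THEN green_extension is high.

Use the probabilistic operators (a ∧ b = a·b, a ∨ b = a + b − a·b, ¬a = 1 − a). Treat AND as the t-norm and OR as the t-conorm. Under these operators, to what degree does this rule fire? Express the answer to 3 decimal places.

firing strength: ¬medium=1−0.16=0.84, heavy=0.68; AND[a·b] → w = 0.5712

0.571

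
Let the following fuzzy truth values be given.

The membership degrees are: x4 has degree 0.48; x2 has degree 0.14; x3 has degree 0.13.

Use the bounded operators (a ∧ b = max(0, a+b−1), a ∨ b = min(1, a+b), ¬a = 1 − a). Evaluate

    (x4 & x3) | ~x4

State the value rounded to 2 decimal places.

0.52

x4 & x3 = max(0, a+b−1) on (0.48, 0.13) = 0.00
~x4 = 1 − 0.48 = 0.52
(x4 & x3) | ~x4 = min(1, a+b) on (0.00, 0.52) = 0.52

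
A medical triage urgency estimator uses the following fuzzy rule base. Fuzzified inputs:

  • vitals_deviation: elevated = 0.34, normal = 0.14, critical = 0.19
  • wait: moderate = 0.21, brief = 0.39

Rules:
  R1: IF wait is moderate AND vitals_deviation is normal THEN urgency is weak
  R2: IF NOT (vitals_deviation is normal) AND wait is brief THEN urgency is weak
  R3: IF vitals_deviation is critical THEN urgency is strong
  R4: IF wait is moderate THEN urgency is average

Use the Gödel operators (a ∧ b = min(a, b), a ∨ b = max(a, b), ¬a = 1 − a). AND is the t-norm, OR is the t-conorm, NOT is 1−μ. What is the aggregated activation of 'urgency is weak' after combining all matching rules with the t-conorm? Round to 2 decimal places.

0.39

R1: moderate=0.21, normal=0.14; AND[min(a, b)] → w = 0.14
R2: ¬normal=1−0.14=0.86, brief=0.39; AND[min(a, b)] → w = 0.39
R3: critical=0.19 → w = 0.19
R4: moderate=0.21 → w = 0.21
Rules with consequent 'weak': {R1, R2} → strengths 0.14, 0.39
Aggregate via t-conorm [max(a, b)]: 0.39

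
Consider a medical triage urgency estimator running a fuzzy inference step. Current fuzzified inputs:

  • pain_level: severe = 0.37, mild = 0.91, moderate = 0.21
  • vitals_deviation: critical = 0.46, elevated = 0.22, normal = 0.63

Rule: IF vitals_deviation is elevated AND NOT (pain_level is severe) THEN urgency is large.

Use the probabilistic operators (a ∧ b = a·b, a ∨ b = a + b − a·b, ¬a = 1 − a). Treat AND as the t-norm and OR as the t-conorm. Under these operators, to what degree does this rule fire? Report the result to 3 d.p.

0.139

firing strength: elevated=0.22, ¬severe=1−0.37=0.63; AND[a·b] → w = 0.1386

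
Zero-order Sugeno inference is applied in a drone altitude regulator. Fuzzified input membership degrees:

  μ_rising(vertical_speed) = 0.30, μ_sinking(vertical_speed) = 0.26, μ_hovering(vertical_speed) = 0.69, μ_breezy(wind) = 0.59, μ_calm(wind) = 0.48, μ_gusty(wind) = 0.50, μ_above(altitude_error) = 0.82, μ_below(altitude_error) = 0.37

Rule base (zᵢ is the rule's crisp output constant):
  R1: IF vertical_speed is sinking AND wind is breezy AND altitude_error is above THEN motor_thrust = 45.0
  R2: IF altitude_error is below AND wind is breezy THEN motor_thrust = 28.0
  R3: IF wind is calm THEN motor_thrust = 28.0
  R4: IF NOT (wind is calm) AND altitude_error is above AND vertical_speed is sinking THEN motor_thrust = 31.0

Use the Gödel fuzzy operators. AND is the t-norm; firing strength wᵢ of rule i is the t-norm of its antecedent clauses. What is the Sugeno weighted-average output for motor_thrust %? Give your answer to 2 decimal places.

31.80

R1 (z=45.0): sinking=0.26, breezy=0.59, above=0.82; AND[min(a, b)] → w = 0.26
R2 (z=28.0): below=0.37, breezy=0.59; AND[min(a, b)] → w = 0.37
R3 (z=28.0): calm=0.48 → w = 0.48
R4 (z=31.0): ¬calm=1−0.48=0.52, above=0.82, sinking=0.26; AND[min(a, b)] → w = 0.26
Weighted average = (0.26·45.0 + 0.37·28.0 + 0.48·28.0 + 0.26·31.0) / (0.26 + 0.37 + 0.48 + 0.26)
  = 43.5600 / 1.3700 = 31.80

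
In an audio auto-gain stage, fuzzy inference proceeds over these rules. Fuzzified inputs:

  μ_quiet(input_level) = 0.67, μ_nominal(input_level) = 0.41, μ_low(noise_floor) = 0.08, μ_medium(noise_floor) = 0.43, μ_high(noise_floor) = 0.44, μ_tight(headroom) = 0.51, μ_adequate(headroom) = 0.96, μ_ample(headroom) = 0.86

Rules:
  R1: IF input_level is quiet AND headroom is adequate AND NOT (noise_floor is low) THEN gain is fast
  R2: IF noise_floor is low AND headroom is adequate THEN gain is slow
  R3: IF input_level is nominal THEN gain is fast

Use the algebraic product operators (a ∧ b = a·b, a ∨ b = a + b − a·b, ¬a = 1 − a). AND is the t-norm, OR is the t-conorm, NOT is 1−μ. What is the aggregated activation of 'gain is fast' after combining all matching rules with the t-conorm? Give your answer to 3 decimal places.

R1: quiet=0.67, adequate=0.96, ¬low=1−0.08=0.92; AND[a·b] → w = 0.5917
R2: low=0.08, adequate=0.96; AND[a·b] → w = 0.0768
R3: nominal=0.41 → w = 0.4100
Rules with consequent 'fast': {R1, R3} → strengths 0.5917, 0.4100
Aggregate via t-conorm [a + b − a·b]: 0.7591

0.759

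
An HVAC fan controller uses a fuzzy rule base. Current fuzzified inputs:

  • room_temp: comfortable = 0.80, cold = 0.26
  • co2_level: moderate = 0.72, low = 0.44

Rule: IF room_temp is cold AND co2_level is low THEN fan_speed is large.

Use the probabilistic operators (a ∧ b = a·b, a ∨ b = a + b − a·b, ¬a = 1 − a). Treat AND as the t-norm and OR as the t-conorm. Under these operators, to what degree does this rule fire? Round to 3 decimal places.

firing strength: cold=0.26, low=0.44; AND[a·b] → w = 0.1144

0.114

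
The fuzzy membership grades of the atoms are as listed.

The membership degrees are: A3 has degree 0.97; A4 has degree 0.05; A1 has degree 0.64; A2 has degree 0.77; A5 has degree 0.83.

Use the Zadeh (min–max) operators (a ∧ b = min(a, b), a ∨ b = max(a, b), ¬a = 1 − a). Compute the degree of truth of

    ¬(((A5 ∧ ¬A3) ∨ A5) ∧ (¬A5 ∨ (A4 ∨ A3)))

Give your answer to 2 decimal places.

¬A3 = 1 − 0.97 = 0.03
A5 ∧ ¬A3 = min(a, b) on (0.83, 0.03) = 0.03
(A5 ∧ ¬A3) ∨ A5 = max(a, b) on (0.03, 0.83) = 0.83
¬A5 = 1 − 0.83 = 0.17
A4 ∨ A3 = max(a, b) on (0.05, 0.97) = 0.97
¬A5 ∨ (A4 ∨ A3) = max(a, b) on (0.17, 0.97) = 0.97
((A5 ∧ ¬A3) ∨ A5) ∧ (¬A5 ∨ (A4 ∨ A3)) = min(a, b) on (0.83, 0.97) = 0.83
¬(((A5 ∧ ¬A3) ∨ A5) ∧ (¬A5 ∨ (A4 ∨ A3))) = 1 − 0.83 = 0.17

0.17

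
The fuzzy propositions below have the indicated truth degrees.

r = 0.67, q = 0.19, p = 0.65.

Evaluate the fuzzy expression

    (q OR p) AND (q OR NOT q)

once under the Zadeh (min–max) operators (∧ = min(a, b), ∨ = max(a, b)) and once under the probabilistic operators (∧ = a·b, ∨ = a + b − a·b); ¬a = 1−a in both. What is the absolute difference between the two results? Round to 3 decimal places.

0.044

Under Zadeh (min–max):
  q OR p = max(a, b) on (0.19, 0.65) = 0.65
  NOT q = 1 − 0.19 = 0.81
  q OR NOT q = max(a, b) on (0.19, 0.81) = 0.81
  (q OR p) AND (q OR NOT q) = min(a, b) on (0.65, 0.81) = 0.65
  → value = 0.6500
Under probabilistic:
  q OR p = a + b − a·b on (0.1900, 0.6500) = 0.7165
  NOT q = 1 − 0.1900 = 0.8100
  q OR NOT q = a + b − a·b on (0.1900, 0.8100) = 0.8461
  (q OR p) AND (q OR NOT q) = a·b on (0.7165, 0.8461) = 0.6062
  → value = 0.6062
|0.6500 − 0.6062| = 0.044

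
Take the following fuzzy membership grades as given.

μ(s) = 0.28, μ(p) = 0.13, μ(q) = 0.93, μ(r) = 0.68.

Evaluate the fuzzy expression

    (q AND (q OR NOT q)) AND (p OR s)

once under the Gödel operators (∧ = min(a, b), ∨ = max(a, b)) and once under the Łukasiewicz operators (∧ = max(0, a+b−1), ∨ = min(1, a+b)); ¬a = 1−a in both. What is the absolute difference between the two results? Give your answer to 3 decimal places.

0.060

Under Gödel:
  NOT q = 1 − 0.93 = 0.07
  q OR NOT q = max(a, b) on (0.93, 0.07) = 0.93
  q AND (q OR NOT q) = min(a, b) on (0.93, 0.93) = 0.93
  p OR s = max(a, b) on (0.13, 0.28) = 0.28
  (q AND (q OR NOT q)) AND (p OR s) = min(a, b) on (0.93, 0.28) = 0.28
  → value = 0.2800
Under Łukasiewicz:
  NOT q = 1 − 0.93 = 0.07
  q OR NOT q = min(1, a+b) on (0.93, 0.07) = 1.00
  q AND (q OR NOT q) = max(0, a+b−1) on (0.93, 1.00) = 0.93
  p OR s = min(1, a+b) on (0.13, 0.28) = 0.41
  (q AND (q OR NOT q)) AND (p OR s) = max(0, a+b−1) on (0.93, 0.41) = 0.34
  → value = 0.3400
|0.2800 − 0.3400| = 0.060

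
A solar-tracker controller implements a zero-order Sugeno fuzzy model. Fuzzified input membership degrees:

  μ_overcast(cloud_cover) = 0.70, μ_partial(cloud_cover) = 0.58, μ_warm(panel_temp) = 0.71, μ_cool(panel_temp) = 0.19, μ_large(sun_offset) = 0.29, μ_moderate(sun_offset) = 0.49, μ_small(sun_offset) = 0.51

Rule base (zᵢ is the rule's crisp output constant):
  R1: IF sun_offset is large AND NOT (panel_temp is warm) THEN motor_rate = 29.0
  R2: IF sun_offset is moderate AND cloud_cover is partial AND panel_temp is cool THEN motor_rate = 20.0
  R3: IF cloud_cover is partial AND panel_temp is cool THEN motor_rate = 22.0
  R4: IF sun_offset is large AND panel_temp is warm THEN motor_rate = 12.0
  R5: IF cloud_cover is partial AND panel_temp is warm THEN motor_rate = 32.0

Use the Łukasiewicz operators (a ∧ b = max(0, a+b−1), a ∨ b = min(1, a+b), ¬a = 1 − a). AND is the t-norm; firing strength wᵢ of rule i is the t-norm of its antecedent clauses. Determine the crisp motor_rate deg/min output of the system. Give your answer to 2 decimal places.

R1 (z=29.0): large=0.29, ¬warm=1−0.71=0.29; AND[max(0, a+b−1)] → w = 0.00
R2 (z=20.0): moderate=0.49, partial=0.58, cool=0.19; AND[max(0, a+b−1)] → w = 0.00
R3 (z=22.0): partial=0.58, cool=0.19; AND[max(0, a+b−1)] → w = 0.00
R4 (z=12.0): large=0.29, warm=0.71; AND[max(0, a+b−1)] → w = 0.00
R5 (z=32.0): partial=0.58, warm=0.71; AND[max(0, a+b−1)] → w = 0.29
Weighted average = (0.00·29.0 + 0.00·20.0 + 0.00·22.0 + 0.00·12.0 + 0.29·32.0) / (0.00 + 0.00 + 0.00 + 0.00 + 0.29)
  = 9.2800 / 0.2900 = 32.00

32.00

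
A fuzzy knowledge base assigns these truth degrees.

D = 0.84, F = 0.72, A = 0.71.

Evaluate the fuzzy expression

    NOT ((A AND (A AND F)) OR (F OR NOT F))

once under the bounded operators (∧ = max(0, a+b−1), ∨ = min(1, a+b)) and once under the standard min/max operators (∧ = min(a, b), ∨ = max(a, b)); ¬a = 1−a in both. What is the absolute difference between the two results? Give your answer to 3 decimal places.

Under bounded:
  A AND F = max(0, a+b−1) on (0.71, 0.72) = 0.43
  A AND (A AND F) = max(0, a+b−1) on (0.71, 0.43) = 0.14
  NOT F = 1 − 0.72 = 0.28
  F OR NOT F = min(1, a+b) on (0.72, 0.28) = 1.00
  (A AND (A AND F)) OR (F OR NOT F) = min(1, a+b) on (0.14, 1.00) = 1.00
  NOT ((A AND (A AND F)) OR (F OR NOT F)) = 1 − 1.00 = 0.00
  → value = 0.0000
Under standard min/max:
  A AND F = min(a, b) on (0.71, 0.72) = 0.71
  A AND (A AND F) = min(a, b) on (0.71, 0.71) = 0.71
  NOT F = 1 − 0.72 = 0.28
  F OR NOT F = max(a, b) on (0.72, 0.28) = 0.72
  (A AND (A AND F)) OR (F OR NOT F) = max(a, b) on (0.71, 0.72) = 0.72
  NOT ((A AND (A AND F)) OR (F OR NOT F)) = 1 − 0.72 = 0.28
  → value = 0.2800
|0.0000 − 0.2800| = 0.280

0.280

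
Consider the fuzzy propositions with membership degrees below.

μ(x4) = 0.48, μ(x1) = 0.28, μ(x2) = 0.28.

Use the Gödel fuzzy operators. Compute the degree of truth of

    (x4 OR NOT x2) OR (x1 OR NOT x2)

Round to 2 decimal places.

0.72

NOT x2 = 1 − 0.28 = 0.72
x4 OR NOT x2 = max(a, b) on (0.48, 0.72) = 0.72
NOT x2 = 1 − 0.28 = 0.72
x1 OR NOT x2 = max(a, b) on (0.28, 0.72) = 0.72
(x4 OR NOT x2) OR (x1 OR NOT x2) = max(a, b) on (0.72, 0.72) = 0.72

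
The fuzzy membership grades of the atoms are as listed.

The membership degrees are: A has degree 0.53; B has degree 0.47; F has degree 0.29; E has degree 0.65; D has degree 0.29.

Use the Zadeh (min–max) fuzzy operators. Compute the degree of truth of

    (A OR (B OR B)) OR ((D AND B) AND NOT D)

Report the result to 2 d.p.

0.53

B OR B = max(a, b) on (0.47, 0.47) = 0.47
A OR (B OR B) = max(a, b) on (0.53, 0.47) = 0.53
D AND B = min(a, b) on (0.29, 0.47) = 0.29
NOT D = 1 − 0.29 = 0.71
(D AND B) AND NOT D = min(a, b) on (0.29, 0.71) = 0.29
(A OR (B OR B)) OR ((D AND B) AND NOT D) = max(a, b) on (0.53, 0.29) = 0.53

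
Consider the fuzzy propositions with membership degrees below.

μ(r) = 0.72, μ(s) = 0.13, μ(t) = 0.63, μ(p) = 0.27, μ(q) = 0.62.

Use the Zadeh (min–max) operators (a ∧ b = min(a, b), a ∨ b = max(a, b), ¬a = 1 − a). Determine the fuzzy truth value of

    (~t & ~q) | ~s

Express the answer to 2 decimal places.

~t = 1 − 0.63 = 0.37
~q = 1 − 0.62 = 0.38
~t & ~q = min(a, b) on (0.37, 0.38) = 0.37
~s = 1 − 0.13 = 0.87
(~t & ~q) | ~s = max(a, b) on (0.37, 0.87) = 0.87

0.87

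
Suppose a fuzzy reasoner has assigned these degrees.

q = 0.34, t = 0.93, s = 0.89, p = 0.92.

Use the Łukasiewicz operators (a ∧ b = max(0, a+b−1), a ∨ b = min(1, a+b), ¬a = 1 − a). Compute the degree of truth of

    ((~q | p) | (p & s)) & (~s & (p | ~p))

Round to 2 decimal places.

~q = 1 − 0.34 = 0.66
~q | p = min(1, a+b) on (0.66, 0.92) = 1.00
p & s = max(0, a+b−1) on (0.92, 0.89) = 0.81
(~q | p) | (p & s) = min(1, a+b) on (1.00, 0.81) = 1.00
~s = 1 − 0.89 = 0.11
~p = 1 − 0.92 = 0.08
p | ~p = min(1, a+b) on (0.92, 0.08) = 1.00
~s & (p | ~p) = max(0, a+b−1) on (0.11, 1.00) = 0.11
((~q | p) | (p & s)) & (~s & (p | ~p)) = max(0, a+b−1) on (1.00, 0.11) = 0.11

0.11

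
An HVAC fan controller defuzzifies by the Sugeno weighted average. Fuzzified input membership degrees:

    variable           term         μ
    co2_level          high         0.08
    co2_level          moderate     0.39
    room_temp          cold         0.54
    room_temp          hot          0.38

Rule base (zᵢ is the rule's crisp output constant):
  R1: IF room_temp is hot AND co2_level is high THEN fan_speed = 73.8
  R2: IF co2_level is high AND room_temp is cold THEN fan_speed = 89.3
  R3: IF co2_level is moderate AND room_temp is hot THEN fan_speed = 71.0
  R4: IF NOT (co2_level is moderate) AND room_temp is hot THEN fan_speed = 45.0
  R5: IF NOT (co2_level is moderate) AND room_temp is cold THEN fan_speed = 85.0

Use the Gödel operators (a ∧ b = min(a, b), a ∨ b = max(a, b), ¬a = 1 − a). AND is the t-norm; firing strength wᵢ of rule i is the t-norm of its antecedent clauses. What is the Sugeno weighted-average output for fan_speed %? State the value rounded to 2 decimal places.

70.57

R1 (z=73.8): hot=0.38, high=0.08; AND[min(a, b)] → w = 0.08
R2 (z=89.3): high=0.08, cold=0.54; AND[min(a, b)] → w = 0.08
R3 (z=71.0): moderate=0.39, hot=0.38; AND[min(a, b)] → w = 0.38
R4 (z=45.0): ¬moderate=1−0.39=0.61, hot=0.38; AND[min(a, b)] → w = 0.38
R5 (z=85.0): ¬moderate=1−0.39=0.61, cold=0.54; AND[min(a, b)] → w = 0.54
Weighted average = (0.08·73.8 + 0.08·89.3 + 0.38·71.0 + 0.38·45.0 + 0.54·85.0) / (0.08 + 0.08 + 0.38 + 0.38 + 0.54)
  = 103.0280 / 1.4600 = 70.57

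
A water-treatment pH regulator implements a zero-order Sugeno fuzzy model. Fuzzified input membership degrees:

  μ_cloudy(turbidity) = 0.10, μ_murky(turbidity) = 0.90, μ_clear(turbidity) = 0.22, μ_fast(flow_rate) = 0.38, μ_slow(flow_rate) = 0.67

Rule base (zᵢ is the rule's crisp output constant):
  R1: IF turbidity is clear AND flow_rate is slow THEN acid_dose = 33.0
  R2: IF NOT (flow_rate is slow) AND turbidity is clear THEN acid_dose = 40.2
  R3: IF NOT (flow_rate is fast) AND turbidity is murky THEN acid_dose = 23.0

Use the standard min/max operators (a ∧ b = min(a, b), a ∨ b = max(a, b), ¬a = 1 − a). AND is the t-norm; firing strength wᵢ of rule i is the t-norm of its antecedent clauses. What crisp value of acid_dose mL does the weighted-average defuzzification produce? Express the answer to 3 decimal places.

28.645

R1 (z=33.0): clear=0.22, slow=0.67; AND[min(a, b)] → w = 0.22
R2 (z=40.2): ¬slow=1−0.67=0.33, clear=0.22; AND[min(a, b)] → w = 0.22
R3 (z=23.0): ¬fast=1−0.38=0.62, murky=0.90; AND[min(a, b)] → w = 0.62
Weighted average = (0.22·33.0 + 0.22·40.2 + 0.62·23.0) / (0.22 + 0.22 + 0.62)
  = 30.3640 / 1.0600 = 28.645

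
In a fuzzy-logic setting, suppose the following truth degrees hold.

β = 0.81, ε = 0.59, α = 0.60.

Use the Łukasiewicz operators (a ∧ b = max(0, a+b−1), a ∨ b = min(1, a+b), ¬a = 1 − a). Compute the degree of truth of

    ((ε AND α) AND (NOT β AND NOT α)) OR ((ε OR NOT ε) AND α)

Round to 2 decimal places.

ε AND α = max(0, a+b−1) on (0.59, 0.60) = 0.19
NOT β = 1 − 0.81 = 0.19
NOT α = 1 − 0.60 = 0.40
NOT β AND NOT α = max(0, a+b−1) on (0.19, 0.40) = 0.00
(ε AND α) AND (NOT β AND NOT α) = max(0, a+b−1) on (0.19, 0.00) = 0.00
NOT ε = 1 − 0.59 = 0.41
ε OR NOT ε = min(1, a+b) on (0.59, 0.41) = 1.00
(ε OR NOT ε) AND α = max(0, a+b−1) on (1.00, 0.60) = 0.60
((ε AND α) AND (NOT β AND NOT α)) OR ((ε OR NOT ε) AND α) = min(1, a+b) on (0.00, 0.60) = 0.60

0.60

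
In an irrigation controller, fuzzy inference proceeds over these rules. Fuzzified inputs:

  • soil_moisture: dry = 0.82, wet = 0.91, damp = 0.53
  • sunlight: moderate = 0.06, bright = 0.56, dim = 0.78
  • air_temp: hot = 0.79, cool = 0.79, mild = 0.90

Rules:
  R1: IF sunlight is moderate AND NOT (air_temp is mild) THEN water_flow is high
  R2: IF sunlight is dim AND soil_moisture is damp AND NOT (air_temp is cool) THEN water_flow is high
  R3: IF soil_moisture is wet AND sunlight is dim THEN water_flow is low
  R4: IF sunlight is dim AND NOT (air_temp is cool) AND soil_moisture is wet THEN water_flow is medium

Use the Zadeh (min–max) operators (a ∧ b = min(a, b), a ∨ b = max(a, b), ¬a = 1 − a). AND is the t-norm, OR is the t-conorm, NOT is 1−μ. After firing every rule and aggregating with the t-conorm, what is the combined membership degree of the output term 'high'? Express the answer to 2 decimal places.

0.21

R1: moderate=0.06, ¬mild=1−0.90=0.10; AND[min(a, b)] → w = 0.06
R2: dim=0.78, damp=0.53, ¬cool=1−0.79=0.21; AND[min(a, b)] → w = 0.21
R3: wet=0.91, dim=0.78; AND[min(a, b)] → w = 0.78
R4: dim=0.78, ¬cool=1−0.79=0.21, wet=0.91; AND[min(a, b)] → w = 0.21
Rules with consequent 'high': {R1, R2} → strengths 0.06, 0.21
Aggregate via t-conorm [max(a, b)]: 0.21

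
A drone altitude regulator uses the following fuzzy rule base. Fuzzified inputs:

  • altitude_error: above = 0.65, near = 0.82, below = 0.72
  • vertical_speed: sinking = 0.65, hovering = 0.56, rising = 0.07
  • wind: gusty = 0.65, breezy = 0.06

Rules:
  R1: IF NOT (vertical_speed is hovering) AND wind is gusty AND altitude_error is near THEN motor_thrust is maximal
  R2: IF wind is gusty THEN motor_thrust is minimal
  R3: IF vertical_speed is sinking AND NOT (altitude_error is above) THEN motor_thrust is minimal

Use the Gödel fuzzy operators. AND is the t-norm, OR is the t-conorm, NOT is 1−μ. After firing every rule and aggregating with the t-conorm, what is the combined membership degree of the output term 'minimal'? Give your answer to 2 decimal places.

R1: ¬hovering=1−0.56=0.44, gusty=0.65, near=0.82; AND[min(a, b)] → w = 0.44
R2: gusty=0.65 → w = 0.65
R3: sinking=0.65, ¬above=1−0.65=0.35; AND[min(a, b)] → w = 0.35
Rules with consequent 'minimal': {R2, R3} → strengths 0.65, 0.35
Aggregate via t-conorm [max(a, b)]: 0.65

0.65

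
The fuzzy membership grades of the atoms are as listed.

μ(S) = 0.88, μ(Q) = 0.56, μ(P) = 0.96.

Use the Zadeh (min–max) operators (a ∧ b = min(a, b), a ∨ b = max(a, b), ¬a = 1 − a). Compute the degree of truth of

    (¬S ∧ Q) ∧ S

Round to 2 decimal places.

¬S = 1 − 0.88 = 0.12
¬S ∧ Q = min(a, b) on (0.12, 0.56) = 0.12
(¬S ∧ Q) ∧ S = min(a, b) on (0.12, 0.88) = 0.12

0.12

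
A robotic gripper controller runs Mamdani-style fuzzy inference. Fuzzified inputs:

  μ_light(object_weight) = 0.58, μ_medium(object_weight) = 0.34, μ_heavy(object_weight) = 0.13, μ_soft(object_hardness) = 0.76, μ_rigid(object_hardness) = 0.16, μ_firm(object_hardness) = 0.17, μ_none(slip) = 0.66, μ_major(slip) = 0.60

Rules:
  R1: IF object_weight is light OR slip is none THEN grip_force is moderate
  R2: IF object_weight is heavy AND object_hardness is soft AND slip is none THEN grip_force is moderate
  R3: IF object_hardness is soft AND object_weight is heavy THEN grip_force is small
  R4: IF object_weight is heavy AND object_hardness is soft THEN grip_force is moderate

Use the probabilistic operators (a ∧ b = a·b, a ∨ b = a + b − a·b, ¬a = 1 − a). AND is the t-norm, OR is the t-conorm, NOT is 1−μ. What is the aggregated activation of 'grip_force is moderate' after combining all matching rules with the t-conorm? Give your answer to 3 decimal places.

0.880

R1: light=0.58, none=0.66; OR[a + b − a·b] → w = 0.8572
R2: heavy=0.13, soft=0.76, none=0.66; AND[a·b] → w = 0.0652
R3: soft=0.76, heavy=0.13; AND[a·b] → w = 0.0988
R4: heavy=0.13, soft=0.76; AND[a·b] → w = 0.0988
Rules with consequent 'moderate': {R1, R2, R4} → strengths 0.8572, 0.0652, 0.0988
Aggregate via t-conorm [a + b − a·b]: 0.8797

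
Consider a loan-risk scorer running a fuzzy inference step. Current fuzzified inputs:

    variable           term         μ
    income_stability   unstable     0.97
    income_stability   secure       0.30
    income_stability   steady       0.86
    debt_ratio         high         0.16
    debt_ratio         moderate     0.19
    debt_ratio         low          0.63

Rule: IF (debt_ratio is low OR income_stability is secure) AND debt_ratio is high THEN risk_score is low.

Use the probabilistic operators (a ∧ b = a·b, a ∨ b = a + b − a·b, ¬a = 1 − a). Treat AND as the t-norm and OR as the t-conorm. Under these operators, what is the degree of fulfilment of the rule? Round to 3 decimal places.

firing strength: (low=0.63 OR secure=0.30) = 0.7410; AND[a·b] with high=0.16 → w = 0.1186

0.119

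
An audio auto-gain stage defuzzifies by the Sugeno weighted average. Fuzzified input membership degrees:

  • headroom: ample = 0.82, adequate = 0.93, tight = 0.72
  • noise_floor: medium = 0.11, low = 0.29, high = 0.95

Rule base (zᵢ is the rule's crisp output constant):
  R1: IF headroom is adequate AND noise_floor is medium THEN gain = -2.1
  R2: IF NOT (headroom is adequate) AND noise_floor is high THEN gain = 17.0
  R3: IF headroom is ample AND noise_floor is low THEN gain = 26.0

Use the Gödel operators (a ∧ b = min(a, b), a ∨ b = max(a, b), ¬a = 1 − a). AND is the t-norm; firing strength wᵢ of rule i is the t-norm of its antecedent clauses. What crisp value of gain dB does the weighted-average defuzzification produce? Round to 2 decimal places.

R1 (z=-2.1): adequate=0.93, medium=0.11; AND[min(a, b)] → w = 0.11
R2 (z=17.0): ¬adequate=1−0.93=0.07, high=0.95; AND[min(a, b)] → w = 0.07
R3 (z=26.0): ample=0.82, low=0.29; AND[min(a, b)] → w = 0.29
Weighted average = (0.11·-2.1 + 0.07·17.0 + 0.29·26.0) / (0.11 + 0.07 + 0.29)
  = 8.4990 / 0.4700 = 18.08

18.08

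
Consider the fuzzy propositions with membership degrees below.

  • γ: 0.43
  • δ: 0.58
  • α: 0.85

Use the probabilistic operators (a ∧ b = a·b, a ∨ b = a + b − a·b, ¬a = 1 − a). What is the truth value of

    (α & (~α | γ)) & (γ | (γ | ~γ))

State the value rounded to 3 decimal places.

0.377

~α = 1 − 0.8500 = 0.1500
~α | γ = a + b − a·b on (0.1500, 0.4300) = 0.5155
α & (~α | γ) = a·b on (0.8500, 0.5155) = 0.4382
~γ = 1 − 0.4300 = 0.5700
γ | ~γ = a + b − a·b on (0.4300, 0.5700) = 0.7549
γ | (γ | ~γ) = a + b − a·b on (0.4300, 0.7549) = 0.8603
(α & (~α | γ)) & (γ | (γ | ~γ)) = a·b on (0.4382, 0.8603) = 0.3770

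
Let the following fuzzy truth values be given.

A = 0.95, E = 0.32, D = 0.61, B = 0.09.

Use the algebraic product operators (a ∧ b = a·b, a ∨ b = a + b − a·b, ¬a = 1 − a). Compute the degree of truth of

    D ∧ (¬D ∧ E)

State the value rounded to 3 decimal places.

0.076

¬D = 1 − 0.6100 = 0.3900
¬D ∧ E = a·b on (0.3900, 0.3200) = 0.1248
D ∧ (¬D ∧ E) = a·b on (0.6100, 0.1248) = 0.0761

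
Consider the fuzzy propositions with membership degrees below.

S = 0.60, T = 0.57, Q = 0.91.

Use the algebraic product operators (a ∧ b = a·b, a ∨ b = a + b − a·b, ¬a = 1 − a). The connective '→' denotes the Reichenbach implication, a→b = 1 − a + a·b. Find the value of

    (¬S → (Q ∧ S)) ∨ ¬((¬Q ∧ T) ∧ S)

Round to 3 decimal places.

¬S = 1 − 0.6000 = 0.4000
Q ∧ S = a·b on (0.9100, 0.6000) = 0.5460
¬S → (Q ∧ S)  [Reichenbach: 1 − a + a·b] with a=0.4000, b=0.5460 → 0.8184
¬Q = 1 − 0.9100 = 0.0900
¬Q ∧ T = a·b on (0.0900, 0.5700) = 0.0513
(¬Q ∧ T) ∧ S = a·b on (0.0513, 0.6000) = 0.0308
¬((¬Q ∧ T) ∧ S) = 1 − 0.0308 = 0.9692
(¬S → (Q ∧ S)) ∨ ¬((¬Q ∧ T) ∧ S) = a + b − a·b on (0.8184, 0.9692) = 0.9944

0.994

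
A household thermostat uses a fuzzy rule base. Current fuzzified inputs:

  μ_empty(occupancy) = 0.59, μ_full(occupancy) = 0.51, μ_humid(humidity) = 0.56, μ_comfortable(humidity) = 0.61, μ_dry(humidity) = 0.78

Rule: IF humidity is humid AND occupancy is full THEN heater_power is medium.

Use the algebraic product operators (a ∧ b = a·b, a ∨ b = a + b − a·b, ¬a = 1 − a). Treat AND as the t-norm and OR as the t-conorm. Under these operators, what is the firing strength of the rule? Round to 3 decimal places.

firing strength: humid=0.56, full=0.51; AND[a·b] → w = 0.2856

0.286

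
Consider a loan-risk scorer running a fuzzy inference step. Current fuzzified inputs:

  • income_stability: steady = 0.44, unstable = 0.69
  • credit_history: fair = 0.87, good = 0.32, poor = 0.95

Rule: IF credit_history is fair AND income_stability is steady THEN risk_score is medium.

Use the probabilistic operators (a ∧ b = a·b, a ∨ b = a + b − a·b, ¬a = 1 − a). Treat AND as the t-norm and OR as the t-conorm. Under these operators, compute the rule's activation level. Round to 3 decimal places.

firing strength: fair=0.87, steady=0.44; AND[a·b] → w = 0.3828

0.383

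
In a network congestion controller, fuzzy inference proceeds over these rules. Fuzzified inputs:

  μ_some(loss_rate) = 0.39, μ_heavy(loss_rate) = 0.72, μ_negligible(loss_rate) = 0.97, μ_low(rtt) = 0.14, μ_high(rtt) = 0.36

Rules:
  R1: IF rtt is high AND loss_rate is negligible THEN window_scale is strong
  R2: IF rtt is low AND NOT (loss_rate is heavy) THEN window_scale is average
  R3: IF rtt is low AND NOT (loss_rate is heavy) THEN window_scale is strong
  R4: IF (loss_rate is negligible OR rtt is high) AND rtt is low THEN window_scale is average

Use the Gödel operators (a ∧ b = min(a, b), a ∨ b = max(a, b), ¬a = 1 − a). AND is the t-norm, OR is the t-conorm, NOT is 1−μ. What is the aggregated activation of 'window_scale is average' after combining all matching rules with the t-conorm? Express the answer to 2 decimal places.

R1: high=0.36, negligible=0.97; AND[min(a, b)] → w = 0.36
R2: low=0.14, ¬heavy=1−0.72=0.28; AND[min(a, b)] → w = 0.14
R3: low=0.14, ¬heavy=1−0.72=0.28; AND[min(a, b)] → w = 0.14
R4: (negligible=0.97 OR high=0.36) = 0.97; AND[min(a, b)] with low=0.14 → w = 0.14
Rules with consequent 'average': {R2, R4} → strengths 0.14, 0.14
Aggregate via t-conorm [max(a, b)]: 0.14

0.14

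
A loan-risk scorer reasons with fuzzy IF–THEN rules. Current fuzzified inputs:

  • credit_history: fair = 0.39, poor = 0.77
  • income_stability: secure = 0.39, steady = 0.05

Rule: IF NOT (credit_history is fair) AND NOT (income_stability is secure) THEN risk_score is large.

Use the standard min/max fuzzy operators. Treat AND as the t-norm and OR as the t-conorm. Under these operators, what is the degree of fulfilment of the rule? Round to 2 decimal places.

firing strength: ¬fair=1−0.39=0.61, ¬secure=1−0.39=0.61; AND[min(a, b)] → w = 0.61

0.61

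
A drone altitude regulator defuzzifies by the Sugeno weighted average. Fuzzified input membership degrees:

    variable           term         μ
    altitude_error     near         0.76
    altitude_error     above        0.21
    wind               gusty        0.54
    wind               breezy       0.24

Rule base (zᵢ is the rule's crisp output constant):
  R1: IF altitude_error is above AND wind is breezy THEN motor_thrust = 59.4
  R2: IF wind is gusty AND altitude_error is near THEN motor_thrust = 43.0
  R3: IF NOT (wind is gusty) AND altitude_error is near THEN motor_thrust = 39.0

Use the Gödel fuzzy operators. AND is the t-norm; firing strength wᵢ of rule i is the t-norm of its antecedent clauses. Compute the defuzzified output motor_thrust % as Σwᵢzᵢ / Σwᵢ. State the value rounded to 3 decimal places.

R1 (z=59.4): above=0.21, breezy=0.24; AND[min(a, b)] → w = 0.21
R2 (z=43.0): gusty=0.54, near=0.76; AND[min(a, b)] → w = 0.54
R3 (z=39.0): ¬gusty=1−0.54=0.46, near=0.76; AND[min(a, b)] → w = 0.46
Weighted average = (0.21·59.4 + 0.54·43.0 + 0.46·39.0) / (0.21 + 0.54 + 0.46)
  = 53.6340 / 1.2100 = 44.326

44.326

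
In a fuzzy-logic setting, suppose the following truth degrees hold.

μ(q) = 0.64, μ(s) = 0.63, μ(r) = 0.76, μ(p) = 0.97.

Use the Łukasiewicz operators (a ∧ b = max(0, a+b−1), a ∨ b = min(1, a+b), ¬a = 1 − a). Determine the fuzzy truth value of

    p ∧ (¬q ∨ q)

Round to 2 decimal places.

0.97

¬q = 1 − 0.64 = 0.36
¬q ∨ q = min(1, a+b) on (0.36, 0.64) = 1.00
p ∧ (¬q ∨ q) = max(0, a+b−1) on (0.97, 1.00) = 0.97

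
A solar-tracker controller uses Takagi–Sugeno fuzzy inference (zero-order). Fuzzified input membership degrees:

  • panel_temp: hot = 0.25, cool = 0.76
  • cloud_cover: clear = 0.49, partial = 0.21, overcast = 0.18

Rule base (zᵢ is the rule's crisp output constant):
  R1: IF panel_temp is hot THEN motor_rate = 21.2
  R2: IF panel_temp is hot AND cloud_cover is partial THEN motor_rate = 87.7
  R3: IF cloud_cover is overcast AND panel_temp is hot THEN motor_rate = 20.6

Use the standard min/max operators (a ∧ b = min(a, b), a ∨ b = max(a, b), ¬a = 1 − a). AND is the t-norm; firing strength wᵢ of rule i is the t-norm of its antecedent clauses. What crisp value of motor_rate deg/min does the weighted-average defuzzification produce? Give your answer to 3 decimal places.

42.852

R1 (z=21.2): hot=0.25 → w = 0.25
R2 (z=87.7): hot=0.25, partial=0.21; AND[min(a, b)] → w = 0.21
R3 (z=20.6): overcast=0.18, hot=0.25; AND[min(a, b)] → w = 0.18
Weighted average = (0.25·21.2 + 0.21·87.7 + 0.18·20.6) / (0.25 + 0.21 + 0.18)
  = 27.4250 / 0.6400 = 42.852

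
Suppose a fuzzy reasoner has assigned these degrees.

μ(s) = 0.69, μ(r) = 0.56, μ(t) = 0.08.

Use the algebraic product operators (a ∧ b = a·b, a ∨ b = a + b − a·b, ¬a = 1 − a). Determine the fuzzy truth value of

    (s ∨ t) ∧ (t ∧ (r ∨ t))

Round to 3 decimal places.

s ∨ t = a + b − a·b on (0.6900, 0.0800) = 0.7148
r ∨ t = a + b − a·b on (0.5600, 0.0800) = 0.5952
t ∧ (r ∨ t) = a·b on (0.0800, 0.5952) = 0.0476
(s ∨ t) ∧ (t ∧ (r ∨ t)) = a·b on (0.7148, 0.0476) = 0.0340

0.034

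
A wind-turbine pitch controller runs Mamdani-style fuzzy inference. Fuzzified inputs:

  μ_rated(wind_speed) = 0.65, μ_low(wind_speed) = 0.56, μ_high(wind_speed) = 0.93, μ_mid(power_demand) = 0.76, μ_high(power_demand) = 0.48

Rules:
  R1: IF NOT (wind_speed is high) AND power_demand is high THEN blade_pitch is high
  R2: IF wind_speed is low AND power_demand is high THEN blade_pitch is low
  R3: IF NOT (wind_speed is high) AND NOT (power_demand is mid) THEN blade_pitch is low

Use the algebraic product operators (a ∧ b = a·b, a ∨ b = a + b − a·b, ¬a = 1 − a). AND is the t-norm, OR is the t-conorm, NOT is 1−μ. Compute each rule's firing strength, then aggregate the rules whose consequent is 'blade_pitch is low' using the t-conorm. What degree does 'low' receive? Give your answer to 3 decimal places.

0.281

R1: ¬high=1−0.93=0.07, high=0.48; AND[a·b] → w = 0.0336
R2: low=0.56, high=0.48; AND[a·b] → w = 0.2688
R3: ¬high=1−0.93=0.07, ¬mid=1−0.76=0.24; AND[a·b] → w = 0.0168
Rules with consequent 'low': {R2, R3} → strengths 0.2688, 0.0168
Aggregate via t-conorm [a + b − a·b]: 0.2811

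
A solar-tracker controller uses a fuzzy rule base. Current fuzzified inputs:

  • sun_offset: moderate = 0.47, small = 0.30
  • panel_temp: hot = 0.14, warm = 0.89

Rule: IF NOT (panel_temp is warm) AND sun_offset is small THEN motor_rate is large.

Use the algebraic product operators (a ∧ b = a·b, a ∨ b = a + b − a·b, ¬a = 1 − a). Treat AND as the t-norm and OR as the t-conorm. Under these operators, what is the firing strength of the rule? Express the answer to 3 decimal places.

0.033

firing strength: ¬warm=1−0.89=0.11, small=0.30; AND[a·b] → w = 0.0330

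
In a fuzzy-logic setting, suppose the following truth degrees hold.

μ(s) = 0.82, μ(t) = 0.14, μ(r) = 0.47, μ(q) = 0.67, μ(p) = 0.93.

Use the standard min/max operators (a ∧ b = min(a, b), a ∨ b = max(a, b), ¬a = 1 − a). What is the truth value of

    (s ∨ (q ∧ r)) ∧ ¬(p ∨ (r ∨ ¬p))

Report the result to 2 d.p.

q ∧ r = min(a, b) on (0.67, 0.47) = 0.47
s ∨ (q ∧ r) = max(a, b) on (0.82, 0.47) = 0.82
¬p = 1 − 0.93 = 0.07
r ∨ ¬p = max(a, b) on (0.47, 0.07) = 0.47
p ∨ (r ∨ ¬p) = max(a, b) on (0.93, 0.47) = 0.93
¬(p ∨ (r ∨ ¬p)) = 1 − 0.93 = 0.07
(s ∨ (q ∧ r)) ∧ ¬(p ∨ (r ∨ ¬p)) = min(a, b) on (0.82, 0.07) = 0.07

0.07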